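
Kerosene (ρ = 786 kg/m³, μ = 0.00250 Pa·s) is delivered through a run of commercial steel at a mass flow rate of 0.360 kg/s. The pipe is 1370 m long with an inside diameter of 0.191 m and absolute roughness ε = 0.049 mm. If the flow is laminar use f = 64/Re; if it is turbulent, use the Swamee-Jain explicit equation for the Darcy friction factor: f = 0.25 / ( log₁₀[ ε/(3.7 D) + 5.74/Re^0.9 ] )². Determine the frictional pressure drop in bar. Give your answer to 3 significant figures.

A = πD²/4 = π(0.191)²/4 = 0.02865 m²; mean velocity V = ṁ/(ρA) = 0.36/(786 · 0.02865) = 0.01599 m/s.
Reynolds number Re = ρVD/μ = 786 · 0.01599 · 0.191 / 0.0025 = 959.9.
Re < 2300 → laminar flow, so f = 64/Re = 64/959.9 = 0.06667 (the turbulent correlation is not needed).
Darcy-Weisbach: ΔP = f(L/D)(ρV²/2) = 0.06667·(1370/0.191)·(786·0.01599²/2) = 0.06667·7173·0.1004 = 48.02 Pa.
ΔP = 48.02 Pa = 4.80×10^-4 bar.

ΔP ≈ 4.80×10^-4 bar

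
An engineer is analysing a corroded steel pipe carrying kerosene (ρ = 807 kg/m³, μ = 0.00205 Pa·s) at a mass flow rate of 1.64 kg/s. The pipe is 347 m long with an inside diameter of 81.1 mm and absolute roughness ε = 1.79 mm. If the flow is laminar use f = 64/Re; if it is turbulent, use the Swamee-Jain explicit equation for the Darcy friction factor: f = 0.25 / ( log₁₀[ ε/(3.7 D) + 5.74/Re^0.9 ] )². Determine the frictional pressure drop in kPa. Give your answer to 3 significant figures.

A = πD²/4 = π(0.0811)²/4 = 0.005166 m²; mean velocity V = ṁ/(ρA) = 1.64/(807 · 0.005166) = 0.3934 m/s.
Reynolds number Re = ρVD/μ = 807 · 0.3934 · 0.0811 / 0.00205 = 1.256e+04.
Re > 4000 → turbulent. Relative roughness ε/D = 0.00179/0.0811 = 0.0221. Swamee-Jain: f = 0.25/(log₁₀[0.0221/3.7 + 5.74/1.256e+04^0.9])² = 0.25/(log₁₀[0.00597 + 0.00117])² = 0.25/(-2.146)² = 0.05427.
Darcy-Weisbach: ΔP = f(L/D)(ρV²/2) = 0.05427·(347/0.0811)·(807·0.3934²/2) = 0.05427·4279·62.45 = 1.45e+04 Pa.
ΔP = 1.45e+04 Pa = 14.5 kPa.

ΔP ≈ 14.5 kPa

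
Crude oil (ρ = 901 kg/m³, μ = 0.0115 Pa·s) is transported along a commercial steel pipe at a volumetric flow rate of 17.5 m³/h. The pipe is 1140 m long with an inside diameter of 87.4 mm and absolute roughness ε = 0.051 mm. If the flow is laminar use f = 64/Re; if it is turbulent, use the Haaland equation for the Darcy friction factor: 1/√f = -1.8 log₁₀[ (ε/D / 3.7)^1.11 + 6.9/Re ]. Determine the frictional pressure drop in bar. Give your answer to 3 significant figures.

ΔP ≈ 1.43 bar

Q = 17.5 m³/h = 17.5/3600 = 0.004861 m³/s.
Cross-sectional area A = πD²/4 = π(0.0874)²/4 = 0.005999 m²; mean velocity V = Q/A = 0.004861/0.005999 = 0.8103 m/s.
Reynolds number Re = ρVD/μ = 901 · 0.8103 · 0.0874 / 0.0115 = 5548.
Re > 4000 → turbulent. Relative roughness ε/D = 5.1e-05/0.0874 = 0.000584. Haaland: 1/√f = -1.8 log₁₀[(0.000584/3.7)^1.11 + 6.9/5548] = -1.8 log₁₀[6.02e-05 + 0.00124] = 5.193, so f = 0.03709.
Darcy-Weisbach: ΔP = f(L/D)(ρV²/2) = 0.03709·(1140/0.0874)·(901·0.8103²/2) = 0.03709·1.304e+04·295.8 = 1.431e+05 Pa.
ΔP = 1.431e+05 Pa = 1.43 bar.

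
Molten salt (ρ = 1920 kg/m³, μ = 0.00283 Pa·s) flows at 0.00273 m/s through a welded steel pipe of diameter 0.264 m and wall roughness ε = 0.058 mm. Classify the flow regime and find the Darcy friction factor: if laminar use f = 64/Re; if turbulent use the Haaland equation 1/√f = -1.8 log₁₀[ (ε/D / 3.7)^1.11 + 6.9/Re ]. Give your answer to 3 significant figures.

Re = ρVD/μ = 1920·0.00273·0.264/0.00283 = 489.
Re < 2300 → laminar, so f = 64/Re = 0.1309 (roughness is irrelevant in laminar flow).

f ≈ 0.131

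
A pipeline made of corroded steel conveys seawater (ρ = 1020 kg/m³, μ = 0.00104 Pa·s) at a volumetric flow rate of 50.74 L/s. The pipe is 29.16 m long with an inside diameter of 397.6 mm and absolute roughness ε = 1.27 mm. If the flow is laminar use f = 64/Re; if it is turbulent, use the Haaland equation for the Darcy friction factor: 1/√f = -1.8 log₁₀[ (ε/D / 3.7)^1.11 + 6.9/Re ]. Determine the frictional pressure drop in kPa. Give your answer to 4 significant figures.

ΔP ≈ 0.1712 kPa

Q = 50.74 L/s = 50.74/1000 = 0.05074 m³/s.
Cross-sectional area A = πD²/4 = π(0.3976)²/4 = 0.1242 m²; mean velocity V = Q/A = 0.05074/0.1242 = 0.4087 m/s.
Reynolds number Re = ρVD/μ = 1020 · 0.4087 · 0.3976 / 0.00104 = 1.594e+05.
Re > 4000 → turbulent. Relative roughness ε/D = 0.00127/0.3976 = 0.00319. Haaland: 1/√f = -1.8 log₁₀[(0.00319/3.7)^1.11 + 6.9/1.594e+05] = -1.8 log₁₀[0.000397 + 4.33e-05] = 6.041, so f = 0.0274.
Darcy-Weisbach: ΔP = f(L/D)(ρV²/2) = 0.0274·(29.16/0.3976)·(1020·0.4087²/2) = 0.0274·73.34·85.17 = 171.2 Pa.
ΔP = 171.2 Pa = 0.1712 kPa.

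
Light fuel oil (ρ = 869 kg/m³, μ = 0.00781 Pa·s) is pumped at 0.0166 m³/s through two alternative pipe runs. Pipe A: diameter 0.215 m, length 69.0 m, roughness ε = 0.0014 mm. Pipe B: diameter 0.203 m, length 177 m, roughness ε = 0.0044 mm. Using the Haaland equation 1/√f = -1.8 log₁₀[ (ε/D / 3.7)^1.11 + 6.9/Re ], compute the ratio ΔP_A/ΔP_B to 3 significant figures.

Pipe A: V = Q/A = 0.0166/0.03631 = 0.4572 m/s; Re = 1.094e+04; ε/D = 6.51e-06; Haaland → f = 0.03014; ΔP_A = f(L/D)(ρV²/2) = 878.8 Pa.
Pipe B: V = Q/A = 0.0166/0.03237 = 0.5129 m/s; Re = 1.158e+04; ε/D = 2.17e-05; Haaland → f = 0.0297; ΔP_B = f(L/D)(ρV²/2) = 2959 Pa.
ΔP_A/ΔP_B = 878.8/2959 = 0.297.

ΔP_A/ΔP_B ≈ 0.297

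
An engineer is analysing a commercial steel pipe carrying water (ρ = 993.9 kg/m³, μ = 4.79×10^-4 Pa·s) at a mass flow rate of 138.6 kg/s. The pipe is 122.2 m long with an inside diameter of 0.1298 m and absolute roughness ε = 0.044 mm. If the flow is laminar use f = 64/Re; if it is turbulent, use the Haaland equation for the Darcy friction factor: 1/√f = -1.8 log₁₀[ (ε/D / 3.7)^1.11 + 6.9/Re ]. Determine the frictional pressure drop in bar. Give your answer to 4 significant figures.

ΔP ≈ 8.094 bar

A = πD²/4 = π(0.1298)²/4 = 0.01323 m²; mean velocity V = ṁ/(ρA) = 138.6/(993.9 · 0.01323) = 10.54 m/s.
Reynolds number Re = ρVD/μ = 993.9 · 10.54 · 0.1298 / 0.000479 = 2.838e+06.
Re > 4000 → turbulent. Relative roughness ε/D = 4.4e-05/0.1298 = 0.000339. Haaland: 1/√f = -1.8 log₁₀[(0.000339/3.7)^1.11 + 6.9/2.838e+06] = -1.8 log₁₀[3.29e-05 + 2.43e-06] = 8.012, so f = 0.01558.
Darcy-Weisbach: ΔP = f(L/D)(ρV²/2) = 0.01558·(122.2/0.1298)·(993.9·10.54²/2) = 0.01558·941.4·5.519e+04 = 8.094e+05 Pa.
ΔP = 8.094e+05 Pa = 8.094 bar.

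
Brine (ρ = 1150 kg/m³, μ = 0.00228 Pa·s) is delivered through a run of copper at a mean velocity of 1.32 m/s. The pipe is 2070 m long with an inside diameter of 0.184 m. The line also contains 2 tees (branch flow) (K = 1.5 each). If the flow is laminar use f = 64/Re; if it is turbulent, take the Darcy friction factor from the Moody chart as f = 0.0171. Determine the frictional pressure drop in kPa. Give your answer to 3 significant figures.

Reynolds number Re = ρVD/μ = 1150 · 1.32 · 0.184 / 0.00228 = 1.225e+05.
Re > 4000 → turbulent; use the Moody-chart value f = 0.0171.
Total minor-loss coefficient ΣK = 2·1.5 = 3.
ΔP = [f·L/D + ΣK]·(ρV²/2) = [0.0171·2070/0.184 + 3]·(1150·1.32²/2) = [192.4 + 3]·1002 = 1.957e+05 Pa.
ΔP = 1.957e+05 Pa = 196 kPa.

ΔP ≈ 196 kPa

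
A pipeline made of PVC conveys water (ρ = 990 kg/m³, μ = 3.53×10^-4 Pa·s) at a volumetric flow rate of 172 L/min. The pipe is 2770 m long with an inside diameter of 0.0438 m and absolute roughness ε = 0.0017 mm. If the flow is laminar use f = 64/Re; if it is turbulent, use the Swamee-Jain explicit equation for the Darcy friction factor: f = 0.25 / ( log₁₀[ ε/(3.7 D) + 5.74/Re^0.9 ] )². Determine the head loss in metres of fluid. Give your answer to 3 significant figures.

Q = 172 L/min = 172/60000 = 0.002867 m³/s.
Cross-sectional area A = πD²/4 = π(0.0438)²/4 = 0.001507 m²; mean velocity V = Q/A = 0.002867/0.001507 = 1.903 m/s.
Reynolds number Re = ρVD/μ = 990 · 1.903 · 0.0438 / 0.000353 = 2.337e+05.
Re > 4000 → turbulent. Relative roughness ε/D = 1.7e-06/0.0438 = 3.88e-05. Swamee-Jain: f = 0.25/(log₁₀[3.88e-05/3.7 + 5.74/2.337e+05^0.9])² = 0.25/(log₁₀[1.05e-05 + 8.45e-05])² = 0.25/(-4.022)² = 0.01545.
Darcy-Weisbach: ΔP = f(L/D)(ρV²/2) = 0.01545·(2770/0.0438)·(990·1.903²/2) = 0.01545·6.324e+04·1792 = 1.751e+06 Pa.
Head loss h_f = ΔP/(ρg) = 1.751e+06/(990·9.81) = 180 m.

h_f ≈ 180 m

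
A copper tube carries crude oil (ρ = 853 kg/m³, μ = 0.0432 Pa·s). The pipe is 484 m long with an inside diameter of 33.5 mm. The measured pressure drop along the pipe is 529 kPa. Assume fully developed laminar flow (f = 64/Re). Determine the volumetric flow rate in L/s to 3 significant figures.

For laminar flow, f = 64/Re with Re = ρVD/μ, so Darcy-Weisbach reduces to ΔP = 32μLV/D². Solving for V: V = ΔP·D²/(32μL) = 5.29e+05·(0.0335)²/(32·0.0432·484) = 0.8873 m/s.
Check: Re = ρVD/μ = 853·0.8873·0.0335/0.0432 = 586.9 < 2300, so the laminar assumption holds.
Q = V·A = 0.8873·(π/4·0.0335²) = 0.0007821 m³/s = 0.782 L/s.

Q ≈ 0.782 L/s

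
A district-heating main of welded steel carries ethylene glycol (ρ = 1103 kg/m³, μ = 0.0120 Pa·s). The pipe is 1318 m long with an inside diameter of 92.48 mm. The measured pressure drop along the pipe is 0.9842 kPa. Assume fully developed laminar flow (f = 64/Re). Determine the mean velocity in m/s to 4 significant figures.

V ≈ 0.01663 m/s

For laminar flow, f = 64/Re with Re = ρVD/μ, so Darcy-Weisbach reduces to ΔP = 32μLV/D². Solving for V: V = ΔP·D²/(32μL) = 984.2·(0.09248)²/(32·0.012·1318) = 0.01663 m/s.
Check: Re = ρVD/μ = 1103·0.01663·0.09248/0.012 = 141.4 < 2300, so the laminar assumption holds.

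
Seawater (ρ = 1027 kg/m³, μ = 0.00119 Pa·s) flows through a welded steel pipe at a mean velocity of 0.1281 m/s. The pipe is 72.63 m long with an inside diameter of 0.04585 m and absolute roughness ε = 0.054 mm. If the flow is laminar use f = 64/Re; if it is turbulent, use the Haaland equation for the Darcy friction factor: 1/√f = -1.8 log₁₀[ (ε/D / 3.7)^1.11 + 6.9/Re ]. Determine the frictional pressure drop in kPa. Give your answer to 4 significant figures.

Reynolds number Re = ρVD/μ = 1027 · 0.1281 · 0.04585 / 0.00119 = 5069.
Re > 4000 → turbulent. Relative roughness ε/D = 5.4e-05/0.04585 = 0.00118. Haaland: 1/√f = -1.8 log₁₀[(0.00118/3.7)^1.11 + 6.9/5069] = -1.8 log₁₀[0.000131 + 0.00136] = 5.087, so f = 0.03864.
Darcy-Weisbach: ΔP = f(L/D)(ρV²/2) = 0.03864·(72.63/0.04585)·(1027·0.1281²/2) = 0.03864·1584·8.426 = 515.8 Pa.
ΔP = 515.8 Pa = 0.5158 kPa.

ΔP ≈ 0.5158 kPa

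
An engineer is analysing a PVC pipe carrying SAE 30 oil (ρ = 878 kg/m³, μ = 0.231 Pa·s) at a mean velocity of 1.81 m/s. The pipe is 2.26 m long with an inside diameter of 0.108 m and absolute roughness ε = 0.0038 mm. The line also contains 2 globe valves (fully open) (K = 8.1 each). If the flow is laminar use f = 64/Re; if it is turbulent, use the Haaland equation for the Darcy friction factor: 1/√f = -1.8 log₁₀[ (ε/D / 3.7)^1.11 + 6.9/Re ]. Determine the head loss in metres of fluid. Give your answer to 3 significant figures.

Reynolds number Re = ρVD/μ = 878 · 1.81 · 0.108 / 0.231 = 743.
Re < 2300 → laminar flow, so f = 64/Re = 64/743 = 0.08614 (the turbulent correlation is not needed).
Total minor-loss coefficient ΣK = 2·8.1 = 16.2.
ΔP = [f·L/D + ΣK]·(ρV²/2) = [0.08614·2.26/0.108 + 16.2]·(878·1.81²/2) = [1.803 + 16.2]·1438 = 2.589e+04 Pa.
Head loss h_f = ΔP/(ρg) = 2.589e+04/(878·9.81) = 3.01 m.

h_f ≈ 3.01 m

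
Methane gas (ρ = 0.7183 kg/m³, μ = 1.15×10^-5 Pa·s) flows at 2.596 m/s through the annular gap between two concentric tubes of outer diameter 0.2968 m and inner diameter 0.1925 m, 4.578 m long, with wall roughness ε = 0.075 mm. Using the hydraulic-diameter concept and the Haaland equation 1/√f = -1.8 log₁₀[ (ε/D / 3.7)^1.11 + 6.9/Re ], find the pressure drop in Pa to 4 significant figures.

Hydraulic diameter D_h = 4A/P = D_o - D_i = 0.2968 - 0.1925 = 0.1043 m.
Re = ρVD_h/μ = 0.7183·2.596·0.1043/1.15e-05 = 1.691e+04.
ε/D_h = 7.5e-05/0.1043 = 0.000719; Haaland gives 1/√f = -1.8 log₁₀[7.59e-05+0.000408] = 5.967, so f = 0.02808.
ΔP = f(L/D_h)(ρV²/2) = 0.02808·4.578/0.1043·2.42 = 2.983 Pa.

ΔP ≈ 2.983 Pa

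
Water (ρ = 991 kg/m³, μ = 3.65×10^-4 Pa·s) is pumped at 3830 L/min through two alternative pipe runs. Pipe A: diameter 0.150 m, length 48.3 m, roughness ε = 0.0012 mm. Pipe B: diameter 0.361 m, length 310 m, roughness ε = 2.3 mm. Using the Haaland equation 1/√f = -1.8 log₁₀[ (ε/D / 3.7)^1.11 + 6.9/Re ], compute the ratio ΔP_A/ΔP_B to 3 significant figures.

ΔP_A/ΔP_B ≈ 4.23

Pipe A: V = Q/A = 0.06383/0.01767 = 3.612 m/s; Re = 1.471e+06; ε/D = 8e-06; Haaland → f = 0.01106; ΔP_A = f(L/D)(ρV²/2) = 2.302e+04 Pa.
Pipe B: V = Q/A = 0.06383/0.1024 = 0.6237 m/s; Re = 6.113e+05; ε/D = 0.00637; Haaland → f = 0.03291; ΔP_B = f(L/D)(ρV²/2) = 5447 Pa.
ΔP_A/ΔP_B = 2.302e+04/5447 = 4.23.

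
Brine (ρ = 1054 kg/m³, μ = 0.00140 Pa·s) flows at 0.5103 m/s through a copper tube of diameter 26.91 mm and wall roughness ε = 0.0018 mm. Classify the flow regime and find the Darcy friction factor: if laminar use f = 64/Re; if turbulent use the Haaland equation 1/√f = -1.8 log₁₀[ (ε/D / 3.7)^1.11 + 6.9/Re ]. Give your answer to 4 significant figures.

Re = ρVD/μ = 1054·0.5103·0.02691/0.0014 = 1.034e+04.
Re > 4000 → turbulent. ε/D = 1.8e-06/0.02691 = 6.69e-05; Haaland: 1/√f = -1.8 log₁₀[5.44e-06 + 0.000667] = 5.71, so f = 0.03067.

f ≈ 0.03067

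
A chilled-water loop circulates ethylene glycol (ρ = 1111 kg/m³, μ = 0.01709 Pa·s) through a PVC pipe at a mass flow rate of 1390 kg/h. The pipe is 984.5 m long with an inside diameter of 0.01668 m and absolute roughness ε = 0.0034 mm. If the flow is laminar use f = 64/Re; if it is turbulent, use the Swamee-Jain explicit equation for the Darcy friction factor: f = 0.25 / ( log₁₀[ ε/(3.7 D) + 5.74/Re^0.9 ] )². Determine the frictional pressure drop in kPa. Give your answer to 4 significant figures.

ΔP ≈ 3078 kPa

ṁ = 1390 kg/h = 1390/3600 = 0.3861 kg/s.
A = πD²/4 = π(0.01668)²/4 = 0.0002185 m²; mean velocity V = ṁ/(ρA) = 0.3861/(1111 · 0.0002185) = 1.59 m/s.
Reynolds number Re = ρVD/μ = 1111 · 1.59 · 0.01668 / 0.0171 = 1725.
Re < 2300 → laminar flow, so f = 64/Re = 64/1725 = 0.03711 (the turbulent correlation is not needed).
Darcy-Weisbach: ΔP = f(L/D)(ρV²/2) = 0.03711·(984.5/0.01668)·(1111·1.59²/2) = 0.03711·5.902e+04·1405 = 3.078e+06 Pa.
ΔP = 3.078e+06 Pa = 3078 kPa.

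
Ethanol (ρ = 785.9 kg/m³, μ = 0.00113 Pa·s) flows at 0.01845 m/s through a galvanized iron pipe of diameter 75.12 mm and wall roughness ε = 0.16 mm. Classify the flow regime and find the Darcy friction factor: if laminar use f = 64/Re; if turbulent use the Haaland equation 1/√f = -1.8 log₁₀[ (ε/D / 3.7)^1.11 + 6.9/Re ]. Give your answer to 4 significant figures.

f ≈ 0.06640

Re = ρVD/μ = 785.9·0.01845·0.07512/0.00113 = 963.9.
Re < 2300 → laminar, so f = 64/Re = 0.0664 (roughness is irrelevant in laminar flow).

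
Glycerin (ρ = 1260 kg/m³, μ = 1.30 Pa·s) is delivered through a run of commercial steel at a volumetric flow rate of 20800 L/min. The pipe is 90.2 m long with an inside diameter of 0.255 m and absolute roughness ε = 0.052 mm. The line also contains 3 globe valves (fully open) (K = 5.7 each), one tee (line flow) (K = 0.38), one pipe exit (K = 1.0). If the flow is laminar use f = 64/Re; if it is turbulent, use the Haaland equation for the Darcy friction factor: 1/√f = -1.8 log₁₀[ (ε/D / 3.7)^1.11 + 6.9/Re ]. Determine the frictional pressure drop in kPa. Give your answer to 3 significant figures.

Q = 20800 L/min = 20800/60000 = 0.3467 m³/s.
Cross-sectional area A = πD²/4 = π(0.255)²/4 = 0.05107 m²; mean velocity V = Q/A = 0.3467/0.05107 = 6.788 m/s.
Reynolds number Re = ρVD/μ = 1260 · 6.788 · 0.255 / 1.3 = 1678.
Re < 2300 → laminar flow, so f = 64/Re = 64/1678 = 0.03815 (the turbulent correlation is not needed).
Total minor-loss coefficient ΣK = 3·5.7 + 1·0.38 + 1·1 = 18.5.
ΔP = [f·L/D + ΣK]·(ρV²/2) = [0.03815·90.2/0.255 + 18.5]·(1260·6.788²/2) = [13.49 + 18.5]·2.903e+04 = 9.282e+05 Pa.
ΔP = 9.282e+05 Pa = 928 kPa.

ΔP ≈ 928 kPa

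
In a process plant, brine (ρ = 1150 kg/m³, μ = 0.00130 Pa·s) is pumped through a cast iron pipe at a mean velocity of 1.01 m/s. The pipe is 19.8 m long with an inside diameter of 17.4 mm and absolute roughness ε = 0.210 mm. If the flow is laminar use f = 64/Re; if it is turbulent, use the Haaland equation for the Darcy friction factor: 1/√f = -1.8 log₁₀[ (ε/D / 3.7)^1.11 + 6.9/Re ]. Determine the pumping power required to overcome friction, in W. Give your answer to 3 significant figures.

P ≈ 6.99 W

Reynolds number Re = ρVD/μ = 1150 · 1.01 · 0.0174 / 0.0013 = 1.555e+04.
Re > 4000 → turbulent. Relative roughness ε/D = 0.00021/0.0174 = 0.0121. Haaland: 1/√f = -1.8 log₁₀[(0.0121/3.7)^1.11 + 6.9/1.555e+04] = -1.8 log₁₀[0.00174 + 0.000444] = 4.79, so f = 0.04358.
Darcy-Weisbach: ΔP = f(L/D)(ρV²/2) = 0.04358·(19.8/0.0174)·(1150·1.01²/2) = 0.04358·1138·586.6 = 2.909e+04 Pa.
Q = V·A = 1.01·0.0002378 = 0.0002402 m³/s.
Pumping power P = QΔP = 0.0002402·2.909e+04 = 6.986 W = 6.99 W.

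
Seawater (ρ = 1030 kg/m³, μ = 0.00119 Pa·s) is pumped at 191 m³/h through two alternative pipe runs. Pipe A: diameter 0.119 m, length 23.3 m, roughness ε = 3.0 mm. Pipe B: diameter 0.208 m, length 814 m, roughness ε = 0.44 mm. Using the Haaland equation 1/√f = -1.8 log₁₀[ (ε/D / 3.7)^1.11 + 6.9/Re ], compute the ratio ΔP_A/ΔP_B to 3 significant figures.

Pipe A: V = Q/A = 0.05306/0.01112 = 4.77 m/s; Re = 4.913e+05; ε/D = 0.0252; Haaland → f = 0.05343; ΔP_A = f(L/D)(ρV²/2) = 1.226e+05 Pa.
Pipe B: V = Q/A = 0.05306/0.03398 = 1.561 m/s; Re = 2.811e+05; ε/D = 0.00212; Haaland → f = 0.02437; ΔP_B = f(L/D)(ρV²/2) = 1.197e+05 Pa.
ΔP_A/ΔP_B = 1.226e+05/1.197e+05 = 1.02.

ΔP_A/ΔP_B ≈ 1.02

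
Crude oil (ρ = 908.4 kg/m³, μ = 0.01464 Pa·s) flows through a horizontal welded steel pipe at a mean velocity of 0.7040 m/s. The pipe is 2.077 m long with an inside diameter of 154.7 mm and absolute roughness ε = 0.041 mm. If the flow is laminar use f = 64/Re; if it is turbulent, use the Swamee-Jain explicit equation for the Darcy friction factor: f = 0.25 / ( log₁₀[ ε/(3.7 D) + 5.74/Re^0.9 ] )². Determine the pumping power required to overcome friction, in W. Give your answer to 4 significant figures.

Reynolds number Re = ρVD/μ = 908.4 · 0.704 · 0.1547 / 0.0146 = 6758.
Re > 4000 → turbulent. Relative roughness ε/D = 4.1e-05/0.1547 = 0.000265. Swamee-Jain: f = 0.25/(log₁₀[0.000265/3.7 + 5.74/6758^0.9])² = 0.25/(log₁₀[7.16e-05 + 0.00205])² = 0.25/(-2.673)² = 0.03499.
Darcy-Weisbach: ΔP = f(L/D)(ρV²/2) = 0.03499·(2.077/0.1547)·(908.4·0.704²/2) = 0.03499·13.43·225.1 = 105.7 Pa.
Q = V·A = 0.704·0.0188 = 0.01323 m³/s.
Pumping power P = QΔP = 0.01323·105.7 = 1.3993 W = 1.399 W.

P ≈ 1.399 W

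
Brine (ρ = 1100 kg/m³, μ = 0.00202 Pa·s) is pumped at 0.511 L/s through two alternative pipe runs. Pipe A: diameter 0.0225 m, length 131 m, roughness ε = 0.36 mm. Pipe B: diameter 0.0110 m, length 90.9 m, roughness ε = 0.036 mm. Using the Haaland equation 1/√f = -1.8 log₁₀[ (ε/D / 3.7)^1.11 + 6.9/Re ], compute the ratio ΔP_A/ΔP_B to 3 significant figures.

ΔP_A/ΔP_B ≈ 0.0636

Pipe A: V = Q/A = 0.000511/0.0003976 = 1.285 m/s; Re = 1.575e+04; ε/D = 0.016; Haaland → f = 0.04744; ΔP_A = f(L/D)(ρV²/2) = 2.509e+05 Pa.
Pipe B: V = Q/A = 0.000511/9.503e-05 = 5.377 m/s; Re = 3.221e+04; ε/D = 0.00327; Haaland → f = 0.03003; ΔP_B = f(L/D)(ρV²/2) = 3.946e+06 Pa.
ΔP_A/ΔP_B = 2.509e+05/3.946e+06 = 0.0636.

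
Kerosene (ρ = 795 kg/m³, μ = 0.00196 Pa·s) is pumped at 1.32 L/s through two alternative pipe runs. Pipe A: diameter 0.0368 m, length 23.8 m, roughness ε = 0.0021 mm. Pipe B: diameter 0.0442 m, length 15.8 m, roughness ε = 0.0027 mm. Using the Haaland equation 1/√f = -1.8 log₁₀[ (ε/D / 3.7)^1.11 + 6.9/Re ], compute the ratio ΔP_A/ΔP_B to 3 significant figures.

ΔP_A/ΔP_B ≈ 3.59

Pipe A: V = Q/A = 0.00132/0.001064 = 1.241 m/s; Re = 1.852e+04; ε/D = 5.71e-05; Haaland → f = 0.02633; ΔP_A = f(L/D)(ρV²/2) = 1.043e+04 Pa.
Pipe B: V = Q/A = 0.00132/0.001534 = 0.8603 m/s; Re = 1.542e+04; ε/D = 6.11e-05; Haaland → f = 0.02759; ΔP_B = f(L/D)(ρV²/2) = 2902 Pa.
ΔP_A/ΔP_B = 1.043e+04/2902 = 3.59.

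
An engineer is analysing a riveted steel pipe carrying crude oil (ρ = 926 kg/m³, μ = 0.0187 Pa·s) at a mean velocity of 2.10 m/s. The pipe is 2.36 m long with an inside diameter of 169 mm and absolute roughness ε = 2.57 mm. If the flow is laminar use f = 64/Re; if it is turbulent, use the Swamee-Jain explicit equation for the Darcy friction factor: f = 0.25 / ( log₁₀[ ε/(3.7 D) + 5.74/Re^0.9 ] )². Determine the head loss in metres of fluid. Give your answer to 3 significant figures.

h_f ≈ 0.148 m

Reynolds number Re = ρVD/μ = 926 · 2.1 · 0.169 / 0.0187 = 1.757e+04.
Re > 4000 → turbulent. Relative roughness ε/D = 0.00257/0.169 = 0.0152. Swamee-Jain: f = 0.25/(log₁₀[0.0152/3.7 + 5.74/1.757e+04^0.9])² = 0.25/(log₁₀[0.00411 + 0.000868])² = 0.25/(-2.303)² = 0.04714.
Darcy-Weisbach: ΔP = f(L/D)(ρV²/2) = 0.04714·(2.36/0.169)·(926·2.1²/2) = 0.04714·13.96·2042 = 1344 Pa.
Head loss h_f = ΔP/(ρg) = 1344/(926·9.81) = 0.148 m.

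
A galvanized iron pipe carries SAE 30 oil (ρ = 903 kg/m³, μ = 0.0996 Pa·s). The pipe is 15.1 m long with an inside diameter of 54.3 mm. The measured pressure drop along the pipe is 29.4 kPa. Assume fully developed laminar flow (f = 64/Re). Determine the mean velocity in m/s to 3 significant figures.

For laminar flow, f = 64/Re with Re = ρVD/μ, so Darcy-Weisbach reduces to ΔP = 32μLV/D². Solving for V: V = ΔP·D²/(32μL) = 2.94e+04·(0.0543)²/(32·0.0996·15.1) = 1.801 m/s.
Check: Re = ρVD/μ = 903·1.801·0.0543/0.0996 = 886.7 < 2300, so the laminar assumption holds.

V ≈ 1.80 m/s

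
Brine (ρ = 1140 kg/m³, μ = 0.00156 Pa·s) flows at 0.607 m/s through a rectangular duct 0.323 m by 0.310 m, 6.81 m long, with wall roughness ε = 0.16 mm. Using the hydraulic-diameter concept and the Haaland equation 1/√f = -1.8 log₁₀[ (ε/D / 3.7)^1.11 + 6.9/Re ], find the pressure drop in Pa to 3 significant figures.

Hydraulic diameter D_h = 4A/P = 4·(0.323·0.31)/(2·(0.323+0.31)) = 0.4005/1.266 = 0.3164 m.
Re = ρVD_h/μ = 1140·0.607·0.3164/0.00156 = 1.403e+05.
ε/D_h = 0.00016/0.3164 = 0.000506; Haaland gives 1/√f = -1.8 log₁₀[5.14e-05+4.92e-05] = 7.196, so f = 0.01931.
ΔP = f(L/D_h)(ρV²/2) = 0.01931·6.81/0.3164·210 = 87.31 Pa.

ΔP ≈ 87.3 Pa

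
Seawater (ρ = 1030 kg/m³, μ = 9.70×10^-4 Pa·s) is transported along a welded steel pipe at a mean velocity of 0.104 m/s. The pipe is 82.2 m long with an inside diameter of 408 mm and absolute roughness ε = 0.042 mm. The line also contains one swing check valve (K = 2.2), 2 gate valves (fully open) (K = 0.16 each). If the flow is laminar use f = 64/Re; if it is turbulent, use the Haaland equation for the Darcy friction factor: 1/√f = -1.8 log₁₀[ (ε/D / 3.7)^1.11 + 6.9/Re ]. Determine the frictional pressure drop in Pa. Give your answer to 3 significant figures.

Reynolds number Re = ρVD/μ = 1030 · 0.104 · 0.408 / 0.00097 = 4.506e+04.
Re > 4000 → turbulent. Relative roughness ε/D = 4.2e-05/0.408 = 0.000103. Haaland: 1/√f = -1.8 log₁₀[(0.000103/3.7)^1.11 + 6.9/4.506e+04] = -1.8 log₁₀[8.78e-06 + 0.000153] = 6.823, so f = 0.02148.
Total minor-loss coefficient ΣK = 1·2.2 + 2·0.16 = 2.52.
ΔP = [f·L/D + ΣK]·(ρV²/2) = [0.02148·82.2/0.408 + 2.52]·(1030·0.104²/2) = [4.327 + 2.52]·5.57 = 38.14 Pa.

ΔP ≈ 38.1 Pa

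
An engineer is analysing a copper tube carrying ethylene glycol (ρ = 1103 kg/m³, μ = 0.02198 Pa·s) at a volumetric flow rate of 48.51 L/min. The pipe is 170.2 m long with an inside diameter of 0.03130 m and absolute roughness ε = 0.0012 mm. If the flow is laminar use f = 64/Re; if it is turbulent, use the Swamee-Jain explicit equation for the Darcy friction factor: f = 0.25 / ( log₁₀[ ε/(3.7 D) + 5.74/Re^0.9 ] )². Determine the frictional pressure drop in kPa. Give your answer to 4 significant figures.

Q = 48.51 L/min = 48.51/60000 = 0.0008085 m³/s.
Cross-sectional area A = πD²/4 = π(0.0313)²/4 = 0.0007694 m²; mean velocity V = Q/A = 0.0008085/0.0007694 = 1.051 m/s.
Reynolds number Re = ρVD/μ = 1103 · 1.051 · 0.0313 / 0.022 = 1650.
Re < 2300 → laminar flow, so f = 64/Re = 64/1650 = 0.03878 (the turbulent correlation is not needed).
Darcy-Weisbach: ΔP = f(L/D)(ρV²/2) = 0.03878·(170.2/0.0313)·(1103·1.051²/2) = 0.03878·5438·608.9 = 1.284e+05 Pa.
ΔP = 1.284e+05 Pa = 128.4 kPa.

ΔP ≈ 128.4 kPa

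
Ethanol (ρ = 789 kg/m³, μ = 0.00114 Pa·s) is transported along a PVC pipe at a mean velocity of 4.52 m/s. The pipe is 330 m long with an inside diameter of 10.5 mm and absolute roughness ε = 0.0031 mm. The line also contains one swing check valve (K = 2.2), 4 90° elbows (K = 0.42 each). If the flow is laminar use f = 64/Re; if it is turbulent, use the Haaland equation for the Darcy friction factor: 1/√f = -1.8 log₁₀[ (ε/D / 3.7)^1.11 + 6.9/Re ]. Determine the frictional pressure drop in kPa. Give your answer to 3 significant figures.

ΔP ≈ 5990 kPa

Reynolds number Re = ρVD/μ = 789 · 4.52 · 0.0105 / 0.00114 = 3.285e+04.
Re > 4000 → turbulent. Relative roughness ε/D = 3.1e-06/0.0105 = 0.000295. Haaland: 1/√f = -1.8 log₁₀[(0.000295/3.7)^1.11 + 6.9/3.285e+04] = -1.8 log₁₀[2.83e-05 + 0.00021] = 6.521, so f = 0.02352.
Total minor-loss coefficient ΣK = 1·2.2 + 4·0.42 = 3.88.
ΔP = [f·L/D + ΣK]·(ρV²/2) = [0.02352·330/0.0105 + 3.88]·(789·4.52²/2) = [739.1 + 3.88]·8060 = 5.988e+06 Pa.
ΔP = 5.988e+06 Pa = 5990 kPa.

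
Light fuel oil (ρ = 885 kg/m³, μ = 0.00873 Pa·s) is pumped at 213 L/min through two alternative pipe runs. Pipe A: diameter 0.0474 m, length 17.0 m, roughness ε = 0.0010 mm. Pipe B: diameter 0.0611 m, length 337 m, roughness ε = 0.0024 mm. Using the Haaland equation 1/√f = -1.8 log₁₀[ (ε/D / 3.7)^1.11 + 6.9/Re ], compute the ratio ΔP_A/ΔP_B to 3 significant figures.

Pipe A: V = Q/A = 0.00355/0.001765 = 2.012 m/s; Re = 9667; ε/D = 2.11e-05; Haaland → f = 0.03119; ΔP_A = f(L/D)(ρV²/2) = 2.004e+04 Pa.
Pipe B: V = Q/A = 0.00355/0.002932 = 1.211 m/s; Re = 7499; ε/D = 3.93e-05; Haaland → f = 0.03351; ΔP_B = f(L/D)(ρV²/2) = 1.199e+05 Pa.
ΔP_A/ΔP_B = 2.004e+04/1.199e+05 = 0.167.

ΔP_A/ΔP_B ≈ 0.167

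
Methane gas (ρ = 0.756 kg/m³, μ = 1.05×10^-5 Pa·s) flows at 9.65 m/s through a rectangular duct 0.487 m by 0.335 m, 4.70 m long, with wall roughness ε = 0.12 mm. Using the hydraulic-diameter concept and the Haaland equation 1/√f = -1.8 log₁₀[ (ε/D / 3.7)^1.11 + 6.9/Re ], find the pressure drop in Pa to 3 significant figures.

ΔP ≈ 7.06 Pa

Hydraulic diameter D_h = 4A/P = 4·(0.487·0.335)/(2·(0.487+0.335)) = 0.6526/1.644 = 0.3969 m.
Re = ρVD_h/μ = 0.756·9.65·0.3969/1.05e-05 = 2.758e+05.
ε/D_h = 0.00012/0.3969 = 0.000302; Haaland gives 1/√f = -1.8 log₁₀[2.9e-05+2.5e-05] = 7.681, so f = 0.01695.
ΔP = f(L/D_h)(ρV²/2) = 0.01695·4.7/0.3969·35.2 = 7.064 Pa.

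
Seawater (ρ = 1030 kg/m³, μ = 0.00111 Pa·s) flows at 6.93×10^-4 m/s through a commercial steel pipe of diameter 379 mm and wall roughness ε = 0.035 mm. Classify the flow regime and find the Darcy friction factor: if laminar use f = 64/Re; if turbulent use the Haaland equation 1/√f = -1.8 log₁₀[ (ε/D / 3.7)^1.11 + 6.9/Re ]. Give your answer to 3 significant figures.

f ≈ 0.263

Re = ρVD/μ = 1030·0.000693·0.379/0.00111 = 243.7.
Re < 2300 → laminar, so f = 64/Re = 0.2626 (roughness is irrelevant in laminar flow).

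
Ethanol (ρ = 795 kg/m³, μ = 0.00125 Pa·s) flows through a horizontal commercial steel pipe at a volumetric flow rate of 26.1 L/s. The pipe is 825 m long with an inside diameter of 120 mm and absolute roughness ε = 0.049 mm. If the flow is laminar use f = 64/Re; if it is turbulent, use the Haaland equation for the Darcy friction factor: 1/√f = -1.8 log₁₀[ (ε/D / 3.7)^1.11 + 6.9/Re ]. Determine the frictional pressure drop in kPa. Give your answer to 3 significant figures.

Q = 26.1 L/s = 26.1/1000 = 0.0261 m³/s.
Cross-sectional area A = πD²/4 = π(0.12)²/4 = 0.01131 m²; mean velocity V = Q/A = 0.0261/0.01131 = 2.308 m/s.
Reynolds number Re = ρVD/μ = 795 · 2.308 · 0.12 / 0.00125 = 1.761e+05.
Re > 4000 → turbulent. Relative roughness ε/D = 4.9e-05/0.12 = 0.000408. Haaland: 1/√f = -1.8 log₁₀[(0.000408/3.7)^1.11 + 6.9/1.761e+05] = -1.8 log₁₀[4.05e-05 + 3.92e-05] = 7.378, so f = 0.01837.
Darcy-Weisbach: ΔP = f(L/D)(ρV²/2) = 0.01837·(825/0.12)·(795·2.308²/2) = 0.01837·6875·2117 = 2.674e+05 Pa.
ΔP = 2.674e+05 Pa = 267 kPa.

ΔP ≈ 267 kPa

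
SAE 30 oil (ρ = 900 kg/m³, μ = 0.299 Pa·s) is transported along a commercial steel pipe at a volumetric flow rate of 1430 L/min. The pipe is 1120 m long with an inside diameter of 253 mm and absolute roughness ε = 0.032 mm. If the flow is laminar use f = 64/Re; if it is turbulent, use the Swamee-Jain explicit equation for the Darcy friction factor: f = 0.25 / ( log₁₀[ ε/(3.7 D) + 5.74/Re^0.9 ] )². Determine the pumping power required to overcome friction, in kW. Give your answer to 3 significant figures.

P ≈ 1.89 kW

Q = 1430 L/min = 1430/60000 = 0.02383 m³/s.
Cross-sectional area A = πD²/4 = π(0.253)²/4 = 0.05027 m²; mean velocity V = Q/A = 0.02383/0.05027 = 0.4741 m/s.
Reynolds number Re = ρVD/μ = 900 · 0.4741 · 0.253 / 0.299 = 361.
Re < 2300 → laminar flow, so f = 64/Re = 64/361 = 0.1773 (the turbulent correlation is not needed).
Darcy-Weisbach: ΔP = f(L/D)(ρV²/2) = 0.1773·(1120/0.253)·(900·0.4741²/2) = 0.1773·4427·101.1 = 7.937e+04 Pa.
Pumping power P = QΔP = 0.02383·7.937e+04 = 1892 W = 1.89 kW.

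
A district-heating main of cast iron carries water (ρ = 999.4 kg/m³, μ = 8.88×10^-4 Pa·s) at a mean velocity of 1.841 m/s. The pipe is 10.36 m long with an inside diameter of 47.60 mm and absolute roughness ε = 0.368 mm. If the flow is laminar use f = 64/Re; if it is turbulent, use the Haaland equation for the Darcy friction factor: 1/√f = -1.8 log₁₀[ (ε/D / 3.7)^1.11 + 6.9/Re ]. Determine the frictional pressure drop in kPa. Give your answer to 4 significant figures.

ΔP ≈ 13.10 kPa

Reynolds number Re = ρVD/μ = 999.4 · 1.841 · 0.0476 / 0.000888 = 9.863e+04.
Re > 4000 → turbulent. Relative roughness ε/D = 0.000368/0.0476 = 0.00773. Haaland: 1/√f = -1.8 log₁₀[(0.00773/3.7)^1.11 + 6.9/9.863e+04] = -1.8 log₁₀[0.00106 + 7e-05] = 5.305, so f = 0.03554.
Darcy-Weisbach: ΔP = f(L/D)(ρV²/2) = 0.03554·(10.36/0.0476)·(999.4·1.841²/2) = 0.03554·217.6·1694 = 1.31e+04 Pa.
ΔP = 1.31e+04 Pa = 13.10 kPa.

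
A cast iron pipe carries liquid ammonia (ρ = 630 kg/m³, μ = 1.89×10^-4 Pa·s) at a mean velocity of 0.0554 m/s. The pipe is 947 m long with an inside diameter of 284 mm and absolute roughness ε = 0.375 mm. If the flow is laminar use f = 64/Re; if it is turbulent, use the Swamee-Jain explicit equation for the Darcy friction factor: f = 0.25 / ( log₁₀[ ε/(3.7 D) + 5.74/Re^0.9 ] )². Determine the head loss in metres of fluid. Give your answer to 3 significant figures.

Reynolds number Re = ρVD/μ = 630 · 0.0554 · 0.284 / 0.000189 = 5.245e+04.
Re > 4000 → turbulent. Relative roughness ε/D = 0.000375/0.284 = 0.00132. Swamee-Jain: f = 0.25/(log₁₀[0.00132/3.7 + 5.74/5.245e+04^0.9])² = 0.25/(log₁₀[0.000357 + 0.000324])² = 0.25/(-3.167)² = 0.02493.
Darcy-Weisbach: ΔP = f(L/D)(ρV²/2) = 0.02493·(947/0.284)·(630·0.0554²/2) = 0.02493·3335·0.9668 = 80.37 Pa.
Head loss h_f = ΔP/(ρg) = 80.37/(630·9.81) = 0.0130 m.

h_f ≈ 0.0130 m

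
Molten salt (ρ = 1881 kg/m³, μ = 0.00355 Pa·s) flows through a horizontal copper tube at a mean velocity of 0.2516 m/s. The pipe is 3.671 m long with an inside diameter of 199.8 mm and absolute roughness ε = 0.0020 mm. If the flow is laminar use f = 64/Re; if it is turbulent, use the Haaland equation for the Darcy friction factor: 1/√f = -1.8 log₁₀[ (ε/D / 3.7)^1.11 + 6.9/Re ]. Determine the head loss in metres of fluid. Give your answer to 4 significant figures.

h_f ≈ 0.001423 m

Reynolds number Re = ρVD/μ = 1881 · 0.2516 · 0.1998 / 0.00355 = 2.664e+04.
Re > 4000 → turbulent. Relative roughness ε/D = 2e-06/0.1998 = 1e-05. Haaland: 1/√f = -1.8 log₁₀[(1e-05/3.7)^1.11 + 6.9/2.664e+04] = -1.8 log₁₀[6.6e-07 + 0.000259] = 6.454, so f = 0.02401.
Darcy-Weisbach: ΔP = f(L/D)(ρV²/2) = 0.02401·(3.671/0.1998)·(1881·0.2516²/2) = 0.02401·18.37·59.54 = 26.26 Pa.
Head loss h_f = ΔP/(ρg) = 26.26/(1881·9.81) = 0.001423 m.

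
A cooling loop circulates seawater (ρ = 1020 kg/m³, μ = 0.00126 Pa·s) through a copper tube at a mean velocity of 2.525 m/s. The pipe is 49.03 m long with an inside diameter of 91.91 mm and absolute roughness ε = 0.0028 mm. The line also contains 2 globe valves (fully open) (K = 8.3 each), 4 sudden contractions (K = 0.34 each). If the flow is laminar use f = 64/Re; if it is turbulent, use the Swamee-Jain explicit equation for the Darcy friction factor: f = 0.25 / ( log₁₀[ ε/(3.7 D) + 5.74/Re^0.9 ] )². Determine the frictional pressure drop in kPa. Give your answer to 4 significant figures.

Reynolds number Re = ρVD/μ = 1020 · 2.525 · 0.09191 / 0.00126 = 1.879e+05.
Re > 4000 → turbulent. Relative roughness ε/D = 2.8e-06/0.09191 = 3.05e-05. Swamee-Jain: f = 0.25/(log₁₀[3.05e-05/3.7 + 5.74/1.879e+05^0.9])² = 0.25/(log₁₀[8.23e-06 + 0.000103])² = 0.25/(-3.954)² = 0.01599.
Total minor-loss coefficient ΣK = 2·8.3 + 4·0.34 = 18.
ΔP = [f·L/D + ΣK]·(ρV²/2) = [0.01599·49.03/0.09191 + 18]·(1020·2.525²/2) = [8.53 + 18]·3252 = 8.613e+04 Pa.
ΔP = 8.613e+04 Pa = 86.13 kPa.

ΔP ≈ 86.13 kPa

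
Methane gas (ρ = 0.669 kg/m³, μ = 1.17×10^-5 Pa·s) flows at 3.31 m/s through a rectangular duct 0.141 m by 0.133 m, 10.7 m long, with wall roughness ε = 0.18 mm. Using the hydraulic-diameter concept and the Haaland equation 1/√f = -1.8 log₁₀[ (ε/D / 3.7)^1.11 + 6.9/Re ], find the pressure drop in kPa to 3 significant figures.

ΔP ≈ 0.00773 kPa

Hydraulic diameter D_h = 4A/P = 4·(0.141·0.133)/(2·(0.141+0.133)) = 0.07501/0.548 = 0.1369 m.
Re = ρVD_h/μ = 0.669·3.31·0.1369/1.17e-05 = 2.591e+04.
ε/D_h = 0.00018/0.1369 = 0.00131; Haaland gives 1/√f = -1.8 log₁₀[0.000148+0.000266] = 6.088, so f = 0.02698.
ΔP = f(L/D_h)(ρV²/2) = 0.02698·10.7/0.1369·3.665 = 7.729 Pa.
ΔP = 0.00773 kPa.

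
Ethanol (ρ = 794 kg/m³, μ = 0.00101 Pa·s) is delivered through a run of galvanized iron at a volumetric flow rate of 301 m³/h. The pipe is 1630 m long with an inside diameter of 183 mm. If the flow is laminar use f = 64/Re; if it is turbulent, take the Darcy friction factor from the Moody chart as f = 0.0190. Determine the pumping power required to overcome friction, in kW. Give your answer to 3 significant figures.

P ≈ 56.8 kW

Q = 301 m³/h = 301/3600 = 0.08361 m³/s.
Cross-sectional area A = πD²/4 = π(0.183)²/4 = 0.0263 m²; mean velocity V = Q/A = 0.08361/0.0263 = 3.179 m/s.
Reynolds number Re = ρVD/μ = 794 · 3.179 · 0.183 / 0.00101 = 4.573e+05.
Re > 4000 → turbulent; use the Moody-chart value f = 0.0190.
Darcy-Weisbach: ΔP = f(L/D)(ρV²/2) = 0.019·(1630/0.183)·(794·3.179²/2) = 0.019·8907·4012 = 6.789e+05 Pa.
Pumping power P = QΔP = 0.08361·6.789e+05 = 56770 W = 56.8 kW.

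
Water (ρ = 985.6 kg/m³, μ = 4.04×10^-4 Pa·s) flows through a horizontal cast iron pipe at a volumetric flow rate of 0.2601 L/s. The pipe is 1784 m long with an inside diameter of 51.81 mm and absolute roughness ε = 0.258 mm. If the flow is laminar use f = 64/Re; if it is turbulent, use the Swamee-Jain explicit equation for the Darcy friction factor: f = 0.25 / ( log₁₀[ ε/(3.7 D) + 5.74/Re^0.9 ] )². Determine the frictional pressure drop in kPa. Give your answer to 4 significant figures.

Q = 0.2601 L/s = 0.2601/1000 = 0.0002601 m³/s.
Cross-sectional area A = πD²/4 = π(0.05181)²/4 = 0.002108 m²; mean velocity V = Q/A = 0.0002601/0.002108 = 0.1234 m/s.
Reynolds number Re = ρVD/μ = 985.6 · 0.1234 · 0.05181 / 0.000404 = 1.559e+04.
Re > 4000 → turbulent. Relative roughness ε/D = 0.000258/0.05181 = 0.00498. Swamee-Jain: f = 0.25/(log₁₀[0.00498/3.7 + 5.74/1.559e+04^0.9])² = 0.25/(log₁₀[0.00135 + 0.000967])² = 0.25/(-2.636)² = 0.03598.
Darcy-Weisbach: ΔP = f(L/D)(ρV²/2) = 0.03598·(1784/0.05181)·(985.6·0.1234²/2) = 0.03598·3.443e+04·7.501 = 9293 Pa.
ΔP = 9293 Pa = 9.293 kPa.

ΔP ≈ 9.293 kPa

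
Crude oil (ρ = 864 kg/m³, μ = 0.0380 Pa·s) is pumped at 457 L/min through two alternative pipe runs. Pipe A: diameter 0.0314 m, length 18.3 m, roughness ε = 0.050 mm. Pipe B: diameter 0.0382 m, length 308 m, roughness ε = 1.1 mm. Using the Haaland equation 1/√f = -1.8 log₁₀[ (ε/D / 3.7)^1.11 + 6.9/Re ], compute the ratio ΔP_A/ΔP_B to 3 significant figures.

ΔP_A/ΔP_B ≈ 0.0923

Pipe A: V = Q/A = 0.007617/0.0007744 = 9.836 m/s; Re = 7022; ε/D = 0.00159; Haaland → f = 0.03587; ΔP_A = f(L/D)(ρV²/2) = 8.737e+05 Pa.
Pipe B: V = Q/A = 0.007617/0.001146 = 6.646 m/s; Re = 5772; ε/D = 0.0288; Haaland → f = 0.06152; ΔP_B = f(L/D)(ρV²/2) = 9.465e+06 Pa.
ΔP_A/ΔP_B = 8.737e+05/9.465e+06 = 0.0923.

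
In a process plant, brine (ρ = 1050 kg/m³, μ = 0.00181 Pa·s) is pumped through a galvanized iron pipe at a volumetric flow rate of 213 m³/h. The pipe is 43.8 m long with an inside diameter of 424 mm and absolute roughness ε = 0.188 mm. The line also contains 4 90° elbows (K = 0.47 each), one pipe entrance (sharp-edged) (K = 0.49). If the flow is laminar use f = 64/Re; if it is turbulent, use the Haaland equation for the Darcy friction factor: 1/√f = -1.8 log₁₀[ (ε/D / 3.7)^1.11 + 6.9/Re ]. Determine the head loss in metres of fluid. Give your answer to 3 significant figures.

Q = 213 m³/h = 213/3600 = 0.05917 m³/s.
Cross-sectional area A = πD²/4 = π(0.424)²/4 = 0.1412 m²; mean velocity V = Q/A = 0.05917/0.1412 = 0.419 m/s.
Reynolds number Re = ρVD/μ = 1050 · 0.419 · 0.424 / 0.00181 = 1.031e+05.
Re > 4000 → turbulent. Relative roughness ε/D = 0.000188/0.424 = 0.000443. Haaland: 1/√f = -1.8 log₁₀[(0.000443/3.7)^1.11 + 6.9/1.031e+05] = -1.8 log₁₀[4.44e-05 + 6.69e-05] = 7.116, so f = 0.01975.
Total minor-loss coefficient ΣK = 4·0.47 + 1·0.49 = 2.37.
ΔP = [f·L/D + ΣK]·(ρV²/2) = [0.01975·43.8/0.424 + 2.37]·(1050·0.419²/2) = [2.04 + 2.37]·92.19 = 406.5 Pa.
Head loss h_f = ΔP/(ρg) = 406.5/(1050·9.81) = 0.0395 m.

h_f ≈ 0.0395 m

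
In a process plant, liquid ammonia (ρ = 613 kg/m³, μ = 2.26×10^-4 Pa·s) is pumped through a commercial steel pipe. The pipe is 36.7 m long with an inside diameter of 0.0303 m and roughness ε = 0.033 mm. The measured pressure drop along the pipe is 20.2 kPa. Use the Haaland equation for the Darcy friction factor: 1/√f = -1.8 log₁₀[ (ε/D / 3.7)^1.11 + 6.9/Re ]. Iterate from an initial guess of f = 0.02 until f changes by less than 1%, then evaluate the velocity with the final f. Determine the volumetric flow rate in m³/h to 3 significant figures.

Q ≈ 4.10 m³/h

Rearranging Darcy-Weisbach: V = √(2·ΔP·D/(f·L·ρ)). With ε/D = 3.3e-05/0.0303 = 0.00109, iterate starting from f = 0.02:
  f = 0.02 → V = √(2·2.02e+04·0.0303/(0.02·36.7·613)) = 1.649 m/s; Re = ρVD/μ = 1.356e+05; f → 0.02176
  f = 0.02176 → V = 1.581 m/s; Re = 1.3e+05; f → 0.02182
Converged (Δf/f < 1%). With the final f = 0.02182: V = √(2·2.02e+04·0.0303/(0.02182·36.7·613)) = 1.579 m/s.
Q = V·A = 1.579·(π/4·0.0303²) = 0.001139 m³/s = 4.10 m³/h.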